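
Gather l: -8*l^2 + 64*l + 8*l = -8*l^2 + 72*l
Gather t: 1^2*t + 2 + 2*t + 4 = 3*t + 6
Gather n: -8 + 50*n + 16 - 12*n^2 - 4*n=-12*n^2 + 46*n + 8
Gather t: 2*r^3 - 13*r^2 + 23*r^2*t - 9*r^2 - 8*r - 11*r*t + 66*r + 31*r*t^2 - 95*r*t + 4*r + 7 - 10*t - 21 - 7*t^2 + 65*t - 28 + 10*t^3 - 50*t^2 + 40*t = 2*r^3 - 22*r^2 + 62*r + 10*t^3 + t^2*(31*r - 57) + t*(23*r^2 - 106*r + 95) - 42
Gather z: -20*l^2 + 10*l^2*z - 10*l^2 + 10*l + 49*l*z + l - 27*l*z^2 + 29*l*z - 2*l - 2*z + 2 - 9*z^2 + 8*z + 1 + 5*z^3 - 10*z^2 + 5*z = -30*l^2 + 9*l + 5*z^3 + z^2*(-27*l - 19) + z*(10*l^2 + 78*l + 11) + 3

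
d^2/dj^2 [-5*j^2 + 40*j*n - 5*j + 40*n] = -10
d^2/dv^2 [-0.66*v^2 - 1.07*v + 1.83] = -1.32000000000000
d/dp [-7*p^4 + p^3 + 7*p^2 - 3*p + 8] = -28*p^3 + 3*p^2 + 14*p - 3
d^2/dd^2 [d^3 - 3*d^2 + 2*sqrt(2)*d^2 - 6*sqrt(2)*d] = 6*d - 6 + 4*sqrt(2)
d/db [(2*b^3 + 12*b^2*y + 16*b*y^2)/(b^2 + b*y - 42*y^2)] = 2*(b^4 + 2*b^3*y - 128*b^2*y^2 - 504*b*y^3 - 336*y^4)/(b^4 + 2*b^3*y - 83*b^2*y^2 - 84*b*y^3 + 1764*y^4)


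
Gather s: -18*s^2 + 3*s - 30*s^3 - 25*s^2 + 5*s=-30*s^3 - 43*s^2 + 8*s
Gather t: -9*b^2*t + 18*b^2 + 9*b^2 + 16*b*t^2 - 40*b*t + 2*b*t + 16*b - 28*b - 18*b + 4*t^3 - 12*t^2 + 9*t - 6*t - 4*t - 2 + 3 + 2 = 27*b^2 - 30*b + 4*t^3 + t^2*(16*b - 12) + t*(-9*b^2 - 38*b - 1) + 3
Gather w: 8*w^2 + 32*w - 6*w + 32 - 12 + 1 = 8*w^2 + 26*w + 21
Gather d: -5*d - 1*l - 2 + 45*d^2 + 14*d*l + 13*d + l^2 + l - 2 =45*d^2 + d*(14*l + 8) + l^2 - 4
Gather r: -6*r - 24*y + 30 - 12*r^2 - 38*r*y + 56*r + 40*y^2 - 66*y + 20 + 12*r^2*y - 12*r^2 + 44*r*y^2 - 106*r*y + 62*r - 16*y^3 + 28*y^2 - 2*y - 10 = r^2*(12*y - 24) + r*(44*y^2 - 144*y + 112) - 16*y^3 + 68*y^2 - 92*y + 40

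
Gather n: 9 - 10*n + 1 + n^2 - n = n^2 - 11*n + 10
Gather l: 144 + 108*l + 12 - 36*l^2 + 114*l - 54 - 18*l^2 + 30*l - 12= -54*l^2 + 252*l + 90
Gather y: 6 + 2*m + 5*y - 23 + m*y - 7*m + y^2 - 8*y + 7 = -5*m + y^2 + y*(m - 3) - 10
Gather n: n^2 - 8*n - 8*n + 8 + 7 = n^2 - 16*n + 15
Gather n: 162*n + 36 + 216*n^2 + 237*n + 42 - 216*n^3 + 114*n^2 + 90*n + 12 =-216*n^3 + 330*n^2 + 489*n + 90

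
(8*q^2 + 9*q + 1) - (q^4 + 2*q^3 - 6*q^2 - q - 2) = -q^4 - 2*q^3 + 14*q^2 + 10*q + 3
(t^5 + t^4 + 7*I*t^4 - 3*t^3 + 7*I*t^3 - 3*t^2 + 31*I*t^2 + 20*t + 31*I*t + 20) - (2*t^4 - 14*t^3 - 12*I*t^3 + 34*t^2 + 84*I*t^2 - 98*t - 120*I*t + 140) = t^5 - t^4 + 7*I*t^4 + 11*t^3 + 19*I*t^3 - 37*t^2 - 53*I*t^2 + 118*t + 151*I*t - 120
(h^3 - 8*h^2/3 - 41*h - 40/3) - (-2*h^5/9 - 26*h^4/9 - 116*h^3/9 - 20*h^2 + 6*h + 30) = 2*h^5/9 + 26*h^4/9 + 125*h^3/9 + 52*h^2/3 - 47*h - 130/3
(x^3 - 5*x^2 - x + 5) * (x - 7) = x^4 - 12*x^3 + 34*x^2 + 12*x - 35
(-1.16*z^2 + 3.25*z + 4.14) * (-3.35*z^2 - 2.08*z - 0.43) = 3.886*z^4 - 8.4747*z^3 - 20.1302*z^2 - 10.0087*z - 1.7802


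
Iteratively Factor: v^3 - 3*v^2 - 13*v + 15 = (v - 5)*(v^2 + 2*v - 3) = (v - 5)*(v + 3)*(v - 1)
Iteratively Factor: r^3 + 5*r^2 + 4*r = (r + 4)*(r^2 + r) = (r + 1)*(r + 4)*(r)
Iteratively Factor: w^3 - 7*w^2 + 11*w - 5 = (w - 1)*(w^2 - 6*w + 5) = (w - 5)*(w - 1)*(w - 1)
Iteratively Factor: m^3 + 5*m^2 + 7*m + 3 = (m + 3)*(m^2 + 2*m + 1) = (m + 1)*(m + 3)*(m + 1)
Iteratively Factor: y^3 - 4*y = (y + 2)*(y^2 - 2*y) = y*(y + 2)*(y - 2)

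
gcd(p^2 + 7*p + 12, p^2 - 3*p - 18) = p + 3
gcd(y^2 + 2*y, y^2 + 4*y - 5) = 1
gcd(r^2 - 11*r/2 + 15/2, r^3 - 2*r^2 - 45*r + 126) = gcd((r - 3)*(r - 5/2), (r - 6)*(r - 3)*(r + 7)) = r - 3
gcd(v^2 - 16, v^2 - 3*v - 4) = v - 4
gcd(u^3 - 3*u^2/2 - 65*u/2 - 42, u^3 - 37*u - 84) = u^2 - 3*u - 28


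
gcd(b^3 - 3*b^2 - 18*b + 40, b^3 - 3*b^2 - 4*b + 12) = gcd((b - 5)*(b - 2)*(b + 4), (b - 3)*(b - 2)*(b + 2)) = b - 2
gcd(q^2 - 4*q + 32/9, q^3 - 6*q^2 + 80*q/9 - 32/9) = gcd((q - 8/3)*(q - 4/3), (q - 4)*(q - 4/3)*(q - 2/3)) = q - 4/3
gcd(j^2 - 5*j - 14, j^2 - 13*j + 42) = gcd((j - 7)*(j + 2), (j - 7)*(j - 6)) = j - 7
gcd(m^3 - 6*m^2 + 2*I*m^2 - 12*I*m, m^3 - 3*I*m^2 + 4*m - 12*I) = m + 2*I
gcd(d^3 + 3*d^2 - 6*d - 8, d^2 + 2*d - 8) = d^2 + 2*d - 8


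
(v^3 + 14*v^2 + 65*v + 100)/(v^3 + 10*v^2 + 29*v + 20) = (v + 5)/(v + 1)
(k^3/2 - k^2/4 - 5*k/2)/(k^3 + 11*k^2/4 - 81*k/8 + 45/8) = 2*k*(2*k^2 - k - 10)/(8*k^3 + 22*k^2 - 81*k + 45)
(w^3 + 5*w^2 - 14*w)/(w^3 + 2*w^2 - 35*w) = (w - 2)/(w - 5)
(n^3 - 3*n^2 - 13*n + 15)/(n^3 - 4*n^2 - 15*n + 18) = (n - 5)/(n - 6)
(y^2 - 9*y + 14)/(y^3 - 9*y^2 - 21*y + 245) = (y - 2)/(y^2 - 2*y - 35)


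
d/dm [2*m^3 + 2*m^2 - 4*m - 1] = 6*m^2 + 4*m - 4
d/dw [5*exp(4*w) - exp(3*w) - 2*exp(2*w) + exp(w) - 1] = (20*exp(3*w) - 3*exp(2*w) - 4*exp(w) + 1)*exp(w)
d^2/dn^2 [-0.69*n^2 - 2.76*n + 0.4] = -1.38000000000000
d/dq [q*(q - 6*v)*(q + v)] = 3*q^2 - 10*q*v - 6*v^2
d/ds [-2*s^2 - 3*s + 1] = -4*s - 3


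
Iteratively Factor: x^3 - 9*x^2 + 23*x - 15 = (x - 1)*(x^2 - 8*x + 15) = (x - 5)*(x - 1)*(x - 3)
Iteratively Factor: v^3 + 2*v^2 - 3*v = (v - 1)*(v^2 + 3*v) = (v - 1)*(v + 3)*(v)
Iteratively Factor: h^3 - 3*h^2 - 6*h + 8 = (h + 2)*(h^2 - 5*h + 4) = (h - 1)*(h + 2)*(h - 4)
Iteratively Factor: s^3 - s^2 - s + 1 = (s + 1)*(s^2 - 2*s + 1) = (s - 1)*(s + 1)*(s - 1)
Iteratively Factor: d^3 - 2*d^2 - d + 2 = (d - 2)*(d^2 - 1) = (d - 2)*(d - 1)*(d + 1)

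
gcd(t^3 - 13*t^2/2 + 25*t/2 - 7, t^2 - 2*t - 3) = 1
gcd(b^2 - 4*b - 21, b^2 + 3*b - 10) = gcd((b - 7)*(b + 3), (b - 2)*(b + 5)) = 1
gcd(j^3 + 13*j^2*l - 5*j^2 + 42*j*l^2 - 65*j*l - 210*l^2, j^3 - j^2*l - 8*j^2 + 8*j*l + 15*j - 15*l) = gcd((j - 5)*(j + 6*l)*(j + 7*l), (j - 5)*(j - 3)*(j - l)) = j - 5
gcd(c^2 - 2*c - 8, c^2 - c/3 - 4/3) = 1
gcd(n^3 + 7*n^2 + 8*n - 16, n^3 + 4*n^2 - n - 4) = n^2 + 3*n - 4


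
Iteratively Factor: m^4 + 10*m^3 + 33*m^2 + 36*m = (m + 3)*(m^3 + 7*m^2 + 12*m) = (m + 3)^2*(m^2 + 4*m) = m*(m + 3)^2*(m + 4)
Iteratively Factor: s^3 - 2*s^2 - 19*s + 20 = (s - 5)*(s^2 + 3*s - 4) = (s - 5)*(s - 1)*(s + 4)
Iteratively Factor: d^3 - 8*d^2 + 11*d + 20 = (d - 4)*(d^2 - 4*d - 5) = (d - 5)*(d - 4)*(d + 1)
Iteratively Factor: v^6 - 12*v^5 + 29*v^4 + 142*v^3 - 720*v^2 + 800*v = (v - 5)*(v^5 - 7*v^4 - 6*v^3 + 112*v^2 - 160*v) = (v - 5)^2*(v^4 - 2*v^3 - 16*v^2 + 32*v) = v*(v - 5)^2*(v^3 - 2*v^2 - 16*v + 32) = v*(v - 5)^2*(v + 4)*(v^2 - 6*v + 8) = v*(v - 5)^2*(v - 4)*(v + 4)*(v - 2)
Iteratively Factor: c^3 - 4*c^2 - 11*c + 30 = (c + 3)*(c^2 - 7*c + 10) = (c - 2)*(c + 3)*(c - 5)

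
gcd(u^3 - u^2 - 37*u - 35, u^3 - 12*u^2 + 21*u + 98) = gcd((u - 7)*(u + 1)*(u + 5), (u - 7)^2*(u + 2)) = u - 7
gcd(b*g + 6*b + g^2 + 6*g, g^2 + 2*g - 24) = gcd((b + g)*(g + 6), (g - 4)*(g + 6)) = g + 6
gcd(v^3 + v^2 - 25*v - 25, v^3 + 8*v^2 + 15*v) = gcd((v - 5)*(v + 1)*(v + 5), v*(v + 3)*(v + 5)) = v + 5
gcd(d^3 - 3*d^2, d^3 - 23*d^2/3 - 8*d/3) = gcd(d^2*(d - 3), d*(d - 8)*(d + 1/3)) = d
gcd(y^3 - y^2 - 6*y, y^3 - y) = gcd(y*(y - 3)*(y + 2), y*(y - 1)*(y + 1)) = y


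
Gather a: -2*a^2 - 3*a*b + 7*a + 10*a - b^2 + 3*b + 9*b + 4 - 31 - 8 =-2*a^2 + a*(17 - 3*b) - b^2 + 12*b - 35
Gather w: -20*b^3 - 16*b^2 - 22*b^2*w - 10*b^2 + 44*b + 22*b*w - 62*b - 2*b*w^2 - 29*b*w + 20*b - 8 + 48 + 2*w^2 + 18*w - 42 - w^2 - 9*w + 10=-20*b^3 - 26*b^2 + 2*b + w^2*(1 - 2*b) + w*(-22*b^2 - 7*b + 9) + 8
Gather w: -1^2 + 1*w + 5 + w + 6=2*w + 10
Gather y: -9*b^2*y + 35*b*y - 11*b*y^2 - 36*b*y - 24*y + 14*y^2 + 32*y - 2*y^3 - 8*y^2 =-2*y^3 + y^2*(6 - 11*b) + y*(-9*b^2 - b + 8)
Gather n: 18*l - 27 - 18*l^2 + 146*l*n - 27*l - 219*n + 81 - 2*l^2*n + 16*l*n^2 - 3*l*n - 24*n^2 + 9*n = -18*l^2 - 9*l + n^2*(16*l - 24) + n*(-2*l^2 + 143*l - 210) + 54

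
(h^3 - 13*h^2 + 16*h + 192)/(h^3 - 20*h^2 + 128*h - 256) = (h + 3)/(h - 4)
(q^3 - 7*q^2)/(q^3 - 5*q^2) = (q - 7)/(q - 5)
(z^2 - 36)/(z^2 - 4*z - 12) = (z + 6)/(z + 2)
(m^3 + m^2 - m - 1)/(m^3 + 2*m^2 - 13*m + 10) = (m^2 + 2*m + 1)/(m^2 + 3*m - 10)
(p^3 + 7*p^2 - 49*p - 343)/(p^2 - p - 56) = (p^2 - 49)/(p - 8)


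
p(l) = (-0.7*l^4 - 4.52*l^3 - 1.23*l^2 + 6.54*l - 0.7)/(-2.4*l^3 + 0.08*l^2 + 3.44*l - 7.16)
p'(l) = (7.2*l^2 - 0.16*l - 3.44)*(-0.7*l^4 - 4.52*l^3 - 1.23*l^2 + 6.54*l - 0.7)/(-2.4*l^3 + 0.08*l^2 + 3.44*l - 7.16)^2 + (-2.8*l^3 - 13.56*l^2 - 2.46*l + 6.54)/(-2.4*l^3 + 0.08*l^2 + 3.44*l - 7.16)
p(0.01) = 0.09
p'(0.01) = -0.87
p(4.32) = 3.28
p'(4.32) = 0.31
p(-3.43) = 0.61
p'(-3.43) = 0.23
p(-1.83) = 2.01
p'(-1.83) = 16.44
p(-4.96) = 0.24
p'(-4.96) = 0.25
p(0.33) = -0.19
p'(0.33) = -0.76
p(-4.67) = 0.31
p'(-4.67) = 0.25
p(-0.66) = 0.50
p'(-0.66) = -0.34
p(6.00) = 3.76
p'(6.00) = 0.28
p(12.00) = 5.47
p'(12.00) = 0.29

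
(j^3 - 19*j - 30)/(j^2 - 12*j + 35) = (j^2 + 5*j + 6)/(j - 7)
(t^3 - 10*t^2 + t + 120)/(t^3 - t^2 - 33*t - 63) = (t^2 - 13*t + 40)/(t^2 - 4*t - 21)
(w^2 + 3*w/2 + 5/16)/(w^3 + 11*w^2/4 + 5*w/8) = (4*w + 5)/(2*w*(2*w + 5))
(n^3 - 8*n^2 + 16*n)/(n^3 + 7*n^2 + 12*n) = (n^2 - 8*n + 16)/(n^2 + 7*n + 12)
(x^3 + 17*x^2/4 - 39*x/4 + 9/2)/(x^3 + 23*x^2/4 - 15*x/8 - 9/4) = 2*(x - 1)/(2*x + 1)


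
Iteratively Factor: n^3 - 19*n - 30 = (n + 3)*(n^2 - 3*n - 10) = (n + 2)*(n + 3)*(n - 5)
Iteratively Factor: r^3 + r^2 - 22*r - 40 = (r + 2)*(r^2 - r - 20) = (r - 5)*(r + 2)*(r + 4)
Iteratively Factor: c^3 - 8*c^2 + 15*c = (c - 3)*(c^2 - 5*c) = (c - 5)*(c - 3)*(c)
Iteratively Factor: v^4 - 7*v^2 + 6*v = (v)*(v^3 - 7*v + 6) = v*(v - 1)*(v^2 + v - 6) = v*(v - 2)*(v - 1)*(v + 3)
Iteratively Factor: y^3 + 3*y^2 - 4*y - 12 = (y + 2)*(y^2 + y - 6) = (y + 2)*(y + 3)*(y - 2)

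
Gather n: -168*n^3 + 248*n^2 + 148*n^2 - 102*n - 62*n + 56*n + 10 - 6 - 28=-168*n^3 + 396*n^2 - 108*n - 24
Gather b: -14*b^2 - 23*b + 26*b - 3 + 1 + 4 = -14*b^2 + 3*b + 2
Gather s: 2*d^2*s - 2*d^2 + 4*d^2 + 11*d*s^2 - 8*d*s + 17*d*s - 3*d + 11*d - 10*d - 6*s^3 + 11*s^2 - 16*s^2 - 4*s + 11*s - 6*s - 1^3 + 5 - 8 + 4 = 2*d^2 - 2*d - 6*s^3 + s^2*(11*d - 5) + s*(2*d^2 + 9*d + 1)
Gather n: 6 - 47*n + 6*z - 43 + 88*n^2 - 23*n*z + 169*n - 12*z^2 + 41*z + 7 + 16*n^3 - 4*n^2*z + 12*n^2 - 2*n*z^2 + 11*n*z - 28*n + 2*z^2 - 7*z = 16*n^3 + n^2*(100 - 4*z) + n*(-2*z^2 - 12*z + 94) - 10*z^2 + 40*z - 30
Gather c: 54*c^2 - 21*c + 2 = 54*c^2 - 21*c + 2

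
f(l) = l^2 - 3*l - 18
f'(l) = 2*l - 3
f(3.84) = -14.77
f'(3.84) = 4.68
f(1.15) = -20.13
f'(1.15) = -0.70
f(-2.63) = -3.19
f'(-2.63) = -8.26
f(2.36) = -19.51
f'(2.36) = 1.72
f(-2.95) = -0.45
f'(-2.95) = -8.90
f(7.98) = 21.74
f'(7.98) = 12.96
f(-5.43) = 27.77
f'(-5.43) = -13.86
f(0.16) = -18.45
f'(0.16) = -2.68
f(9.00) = 36.00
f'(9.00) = 15.00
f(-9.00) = 90.00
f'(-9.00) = -21.00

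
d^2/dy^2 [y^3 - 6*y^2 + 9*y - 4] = 6*y - 12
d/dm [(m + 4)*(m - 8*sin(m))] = m - (m + 4)*(8*cos(m) - 1) - 8*sin(m)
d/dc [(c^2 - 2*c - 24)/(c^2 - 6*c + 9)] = 2*(27 - 2*c)/(c^3 - 9*c^2 + 27*c - 27)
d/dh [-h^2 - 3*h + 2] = -2*h - 3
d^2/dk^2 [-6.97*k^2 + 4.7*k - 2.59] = -13.9400000000000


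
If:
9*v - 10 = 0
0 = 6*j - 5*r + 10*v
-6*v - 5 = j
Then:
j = -35/3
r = -106/9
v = 10/9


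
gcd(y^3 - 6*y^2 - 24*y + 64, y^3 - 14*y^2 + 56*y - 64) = y^2 - 10*y + 16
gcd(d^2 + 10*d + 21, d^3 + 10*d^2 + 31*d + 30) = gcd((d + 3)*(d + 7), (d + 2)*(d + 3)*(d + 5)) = d + 3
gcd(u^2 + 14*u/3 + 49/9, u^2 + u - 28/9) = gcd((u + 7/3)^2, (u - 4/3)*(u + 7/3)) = u + 7/3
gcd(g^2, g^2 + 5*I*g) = g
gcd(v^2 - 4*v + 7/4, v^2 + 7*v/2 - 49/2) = v - 7/2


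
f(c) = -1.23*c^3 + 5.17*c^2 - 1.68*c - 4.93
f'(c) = -3.69*c^2 + 10.34*c - 1.68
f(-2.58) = 54.94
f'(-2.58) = -52.92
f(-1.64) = 17.16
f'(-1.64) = -28.56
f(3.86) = -5.12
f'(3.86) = -16.75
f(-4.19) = 183.35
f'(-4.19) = -109.79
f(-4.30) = 195.68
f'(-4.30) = -114.37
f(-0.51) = -2.57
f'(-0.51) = -7.91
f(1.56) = 0.36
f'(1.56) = 5.47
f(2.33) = 3.66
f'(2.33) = 2.38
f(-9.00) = 1325.63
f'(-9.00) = -393.63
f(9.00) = -497.95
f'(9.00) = -207.51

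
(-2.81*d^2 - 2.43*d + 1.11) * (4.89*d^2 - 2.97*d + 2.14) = -13.7409*d^4 - 3.537*d^3 + 6.6316*d^2 - 8.4969*d + 2.3754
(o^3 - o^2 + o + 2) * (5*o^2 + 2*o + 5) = 5*o^5 - 3*o^4 + 8*o^3 + 7*o^2 + 9*o + 10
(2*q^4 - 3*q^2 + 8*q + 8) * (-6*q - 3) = -12*q^5 - 6*q^4 + 18*q^3 - 39*q^2 - 72*q - 24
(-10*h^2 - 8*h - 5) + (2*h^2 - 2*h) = -8*h^2 - 10*h - 5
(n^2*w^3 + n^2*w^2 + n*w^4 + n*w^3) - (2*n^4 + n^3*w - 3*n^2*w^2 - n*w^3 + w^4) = -2*n^4 - n^3*w + n^2*w^3 + 4*n^2*w^2 + n*w^4 + 2*n*w^3 - w^4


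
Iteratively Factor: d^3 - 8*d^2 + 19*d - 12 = (d - 1)*(d^2 - 7*d + 12) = (d - 4)*(d - 1)*(d - 3)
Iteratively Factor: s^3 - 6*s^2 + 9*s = (s)*(s^2 - 6*s + 9) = s*(s - 3)*(s - 3)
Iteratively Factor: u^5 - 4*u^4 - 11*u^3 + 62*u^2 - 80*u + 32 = (u - 4)*(u^4 - 11*u^2 + 18*u - 8) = (u - 4)*(u - 1)*(u^3 + u^2 - 10*u + 8) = (u - 4)*(u - 1)*(u + 4)*(u^2 - 3*u + 2) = (u - 4)*(u - 2)*(u - 1)*(u + 4)*(u - 1)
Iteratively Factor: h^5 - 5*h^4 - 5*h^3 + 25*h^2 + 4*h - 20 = (h + 1)*(h^4 - 6*h^3 + h^2 + 24*h - 20) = (h + 1)*(h + 2)*(h^3 - 8*h^2 + 17*h - 10) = (h - 5)*(h + 1)*(h + 2)*(h^2 - 3*h + 2) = (h - 5)*(h - 1)*(h + 1)*(h + 2)*(h - 2)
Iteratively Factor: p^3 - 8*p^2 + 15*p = (p - 5)*(p^2 - 3*p) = p*(p - 5)*(p - 3)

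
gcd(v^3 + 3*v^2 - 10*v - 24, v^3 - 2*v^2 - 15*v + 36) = v^2 + v - 12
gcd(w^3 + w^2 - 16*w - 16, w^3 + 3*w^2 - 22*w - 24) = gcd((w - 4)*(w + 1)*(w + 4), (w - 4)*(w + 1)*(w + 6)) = w^2 - 3*w - 4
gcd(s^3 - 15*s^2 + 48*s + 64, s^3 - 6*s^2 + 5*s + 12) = s + 1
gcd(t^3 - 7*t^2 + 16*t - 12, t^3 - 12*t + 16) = t^2 - 4*t + 4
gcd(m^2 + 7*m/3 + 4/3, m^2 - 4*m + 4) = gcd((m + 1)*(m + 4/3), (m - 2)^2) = 1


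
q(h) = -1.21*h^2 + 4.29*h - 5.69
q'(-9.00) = 26.07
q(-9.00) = -142.31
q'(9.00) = -17.49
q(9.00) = -65.09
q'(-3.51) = 12.78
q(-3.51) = -35.66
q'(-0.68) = 5.94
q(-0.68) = -9.17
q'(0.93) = 2.04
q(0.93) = -2.75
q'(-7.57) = 22.61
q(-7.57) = -107.50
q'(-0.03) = 4.36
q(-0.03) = -5.82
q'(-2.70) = 10.82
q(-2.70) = -26.09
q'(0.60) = 2.84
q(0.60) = -3.55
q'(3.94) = -5.24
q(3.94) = -7.57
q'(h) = 4.29 - 2.42*h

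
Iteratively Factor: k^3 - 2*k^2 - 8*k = (k - 4)*(k^2 + 2*k) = k*(k - 4)*(k + 2)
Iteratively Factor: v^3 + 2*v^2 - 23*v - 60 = (v + 3)*(v^2 - v - 20) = (v - 5)*(v + 3)*(v + 4)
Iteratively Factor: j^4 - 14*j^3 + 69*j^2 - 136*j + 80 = (j - 4)*(j^3 - 10*j^2 + 29*j - 20) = (j - 4)^2*(j^2 - 6*j + 5) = (j - 4)^2*(j - 1)*(j - 5)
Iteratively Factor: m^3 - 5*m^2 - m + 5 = (m + 1)*(m^2 - 6*m + 5) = (m - 5)*(m + 1)*(m - 1)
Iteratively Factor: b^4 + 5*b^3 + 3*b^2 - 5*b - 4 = (b + 1)*(b^3 + 4*b^2 - b - 4) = (b + 1)^2*(b^2 + 3*b - 4) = (b - 1)*(b + 1)^2*(b + 4)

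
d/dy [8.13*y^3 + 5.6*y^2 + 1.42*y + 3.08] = 24.39*y^2 + 11.2*y + 1.42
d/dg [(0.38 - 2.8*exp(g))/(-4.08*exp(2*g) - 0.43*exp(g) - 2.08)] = (-11.424*exp(2*g) + 3.1008*exp(g) + 5.9874)*exp(g)/(16.6464*exp(4*g) + 3.5088*exp(3*g) + 17.1577*exp(2*g) + 1.7888*exp(g) + 4.3264)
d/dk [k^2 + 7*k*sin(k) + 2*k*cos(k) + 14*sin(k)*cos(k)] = -2*k*sin(k) + 7*k*cos(k) + 2*k + 7*sin(k) + 2*cos(k) + 14*cos(2*k)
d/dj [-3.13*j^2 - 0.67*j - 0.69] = -6.26*j - 0.67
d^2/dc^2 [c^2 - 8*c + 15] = 2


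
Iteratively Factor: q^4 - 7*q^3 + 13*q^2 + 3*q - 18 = (q + 1)*(q^3 - 8*q^2 + 21*q - 18) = (q - 3)*(q + 1)*(q^2 - 5*q + 6) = (q - 3)*(q - 2)*(q + 1)*(q - 3)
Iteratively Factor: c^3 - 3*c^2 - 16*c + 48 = (c - 3)*(c^2 - 16) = (c - 4)*(c - 3)*(c + 4)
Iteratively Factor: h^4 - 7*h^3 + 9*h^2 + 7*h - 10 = (h - 2)*(h^3 - 5*h^2 - h + 5) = (h - 5)*(h - 2)*(h^2 - 1) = (h - 5)*(h - 2)*(h - 1)*(h + 1)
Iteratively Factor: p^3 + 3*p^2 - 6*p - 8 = (p + 4)*(p^2 - p - 2) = (p - 2)*(p + 4)*(p + 1)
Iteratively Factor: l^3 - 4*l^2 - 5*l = (l)*(l^2 - 4*l - 5) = l*(l - 5)*(l + 1)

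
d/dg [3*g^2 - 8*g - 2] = 6*g - 8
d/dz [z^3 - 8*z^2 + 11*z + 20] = 3*z^2 - 16*z + 11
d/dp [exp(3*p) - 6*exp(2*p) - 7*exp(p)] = (3*exp(2*p) - 12*exp(p) - 7)*exp(p)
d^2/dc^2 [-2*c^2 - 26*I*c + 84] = -4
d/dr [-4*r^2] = -8*r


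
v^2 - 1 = (v - 1)*(v + 1)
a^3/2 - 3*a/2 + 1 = (a/2 + 1)*(a - 1)^2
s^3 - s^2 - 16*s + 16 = (s - 4)*(s - 1)*(s + 4)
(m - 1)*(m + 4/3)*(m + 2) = m^3 + 7*m^2/3 - 2*m/3 - 8/3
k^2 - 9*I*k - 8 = (k - 8*I)*(k - I)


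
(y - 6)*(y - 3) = y^2 - 9*y + 18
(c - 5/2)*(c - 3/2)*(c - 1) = c^3 - 5*c^2 + 31*c/4 - 15/4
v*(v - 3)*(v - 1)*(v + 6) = v^4 + 2*v^3 - 21*v^2 + 18*v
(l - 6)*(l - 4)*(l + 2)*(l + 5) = l^4 - 3*l^3 - 36*l^2 + 68*l + 240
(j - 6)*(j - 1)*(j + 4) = j^3 - 3*j^2 - 22*j + 24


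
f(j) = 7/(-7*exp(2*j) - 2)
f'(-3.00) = 0.06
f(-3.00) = -3.47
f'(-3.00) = 0.06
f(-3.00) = -3.47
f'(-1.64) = 0.72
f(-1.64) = -3.09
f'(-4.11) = 0.01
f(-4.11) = -3.50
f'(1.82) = 0.05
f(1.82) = -0.03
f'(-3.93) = 0.01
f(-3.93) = -3.50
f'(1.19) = 0.18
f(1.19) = -0.09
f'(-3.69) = 0.02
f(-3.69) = -3.49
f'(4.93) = 0.00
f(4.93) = -0.00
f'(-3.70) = 0.01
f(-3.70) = -3.49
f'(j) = 98*exp(2*j)/(-7*exp(2*j) - 2)^2 = 98*exp(2*j)/(7*exp(2*j) + 2)^2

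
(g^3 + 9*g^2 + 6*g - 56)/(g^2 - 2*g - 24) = (g^2 + 5*g - 14)/(g - 6)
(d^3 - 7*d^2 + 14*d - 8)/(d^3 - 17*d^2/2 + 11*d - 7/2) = 2*(d^2 - 6*d + 8)/(2*d^2 - 15*d + 7)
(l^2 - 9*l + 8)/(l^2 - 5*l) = (l^2 - 9*l + 8)/(l*(l - 5))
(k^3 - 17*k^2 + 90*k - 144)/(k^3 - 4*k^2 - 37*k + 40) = (k^2 - 9*k + 18)/(k^2 + 4*k - 5)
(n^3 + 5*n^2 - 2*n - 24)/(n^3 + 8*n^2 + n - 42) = (n + 4)/(n + 7)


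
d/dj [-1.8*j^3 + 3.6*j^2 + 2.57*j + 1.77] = -5.4*j^2 + 7.2*j + 2.57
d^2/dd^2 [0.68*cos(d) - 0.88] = -0.68*cos(d)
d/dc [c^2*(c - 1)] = c*(3*c - 2)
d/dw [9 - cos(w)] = sin(w)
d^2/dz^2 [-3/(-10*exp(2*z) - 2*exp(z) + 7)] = 6*(4*(10*exp(z) + 1)^2*exp(z) - (20*exp(z) + 1)*(10*exp(2*z) + 2*exp(z) - 7))*exp(z)/(10*exp(2*z) + 2*exp(z) - 7)^3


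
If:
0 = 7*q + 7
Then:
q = -1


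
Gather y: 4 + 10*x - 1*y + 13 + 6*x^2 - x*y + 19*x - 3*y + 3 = 6*x^2 + 29*x + y*(-x - 4) + 20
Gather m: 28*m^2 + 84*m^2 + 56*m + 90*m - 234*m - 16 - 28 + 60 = 112*m^2 - 88*m + 16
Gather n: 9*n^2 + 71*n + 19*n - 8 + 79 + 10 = 9*n^2 + 90*n + 81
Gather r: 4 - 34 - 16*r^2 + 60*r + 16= -16*r^2 + 60*r - 14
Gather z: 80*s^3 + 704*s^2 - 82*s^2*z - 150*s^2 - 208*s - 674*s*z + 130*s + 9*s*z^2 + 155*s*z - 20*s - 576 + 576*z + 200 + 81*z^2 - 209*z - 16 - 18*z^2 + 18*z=80*s^3 + 554*s^2 - 98*s + z^2*(9*s + 63) + z*(-82*s^2 - 519*s + 385) - 392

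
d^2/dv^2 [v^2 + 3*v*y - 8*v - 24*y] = 2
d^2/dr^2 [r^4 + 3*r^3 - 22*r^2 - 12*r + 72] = 12*r^2 + 18*r - 44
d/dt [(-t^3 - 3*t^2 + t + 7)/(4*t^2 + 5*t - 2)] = (-4*t^4 - 10*t^3 - 13*t^2 - 44*t - 37)/(16*t^4 + 40*t^3 + 9*t^2 - 20*t + 4)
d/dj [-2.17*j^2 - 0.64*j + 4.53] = -4.34*j - 0.64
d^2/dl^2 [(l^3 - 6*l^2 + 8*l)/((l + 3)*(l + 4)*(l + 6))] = 2*(-19*l^6 - 138*l^5 + 852*l^4 + 10136*l^3 + 25056*l^2 - 6912*l - 62208)/(l^9 + 39*l^8 + 669*l^7 + 6625*l^6 + 41742*l^5 + 173556*l^4 + 476280*l^3 + 832032*l^2 + 839808*l + 373248)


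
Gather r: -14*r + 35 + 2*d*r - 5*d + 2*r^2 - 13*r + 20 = -5*d + 2*r^2 + r*(2*d - 27) + 55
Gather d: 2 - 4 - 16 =-18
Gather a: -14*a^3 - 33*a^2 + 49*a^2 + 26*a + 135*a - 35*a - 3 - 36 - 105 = -14*a^3 + 16*a^2 + 126*a - 144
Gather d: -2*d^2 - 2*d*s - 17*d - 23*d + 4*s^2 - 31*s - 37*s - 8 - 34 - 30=-2*d^2 + d*(-2*s - 40) + 4*s^2 - 68*s - 72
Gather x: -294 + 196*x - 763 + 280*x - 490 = 476*x - 1547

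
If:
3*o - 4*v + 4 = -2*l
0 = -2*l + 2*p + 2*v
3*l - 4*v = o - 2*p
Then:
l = 22*v/17 - 4/17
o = 8*v/17 - 20/17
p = 5*v/17 - 4/17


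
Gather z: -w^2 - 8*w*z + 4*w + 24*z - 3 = -w^2 + 4*w + z*(24 - 8*w) - 3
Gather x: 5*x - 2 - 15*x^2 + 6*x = -15*x^2 + 11*x - 2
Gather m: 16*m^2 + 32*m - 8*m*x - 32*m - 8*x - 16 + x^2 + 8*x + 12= 16*m^2 - 8*m*x + x^2 - 4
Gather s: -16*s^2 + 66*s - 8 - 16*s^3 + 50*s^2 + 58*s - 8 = -16*s^3 + 34*s^2 + 124*s - 16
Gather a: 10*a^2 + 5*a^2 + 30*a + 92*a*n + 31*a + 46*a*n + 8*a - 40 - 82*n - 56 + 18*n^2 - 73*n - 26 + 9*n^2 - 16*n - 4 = 15*a^2 + a*(138*n + 69) + 27*n^2 - 171*n - 126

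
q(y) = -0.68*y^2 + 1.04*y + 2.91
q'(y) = 1.04 - 1.36*y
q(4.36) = -5.48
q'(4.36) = -4.89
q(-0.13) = 2.76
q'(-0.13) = 1.22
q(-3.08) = -6.74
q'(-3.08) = 5.23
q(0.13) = 3.03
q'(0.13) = 0.86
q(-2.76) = -5.14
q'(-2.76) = 4.79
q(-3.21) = -7.44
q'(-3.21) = 5.41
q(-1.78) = -1.10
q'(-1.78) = 3.46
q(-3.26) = -7.71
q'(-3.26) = 5.47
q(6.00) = -15.33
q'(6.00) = -7.12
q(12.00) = -82.53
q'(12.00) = -15.28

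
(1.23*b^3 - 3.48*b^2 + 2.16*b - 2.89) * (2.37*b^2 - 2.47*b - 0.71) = 2.9151*b^5 - 11.2857*b^4 + 12.8415*b^3 - 9.7137*b^2 + 5.6047*b + 2.0519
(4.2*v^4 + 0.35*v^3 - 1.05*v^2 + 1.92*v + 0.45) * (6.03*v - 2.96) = 25.326*v^5 - 10.3215*v^4 - 7.3675*v^3 + 14.6856*v^2 - 2.9697*v - 1.332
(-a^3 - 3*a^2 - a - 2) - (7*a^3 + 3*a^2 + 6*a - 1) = -8*a^3 - 6*a^2 - 7*a - 1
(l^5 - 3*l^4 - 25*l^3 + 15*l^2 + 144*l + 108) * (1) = l^5 - 3*l^4 - 25*l^3 + 15*l^2 + 144*l + 108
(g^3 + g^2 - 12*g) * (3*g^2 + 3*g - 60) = 3*g^5 + 6*g^4 - 93*g^3 - 96*g^2 + 720*g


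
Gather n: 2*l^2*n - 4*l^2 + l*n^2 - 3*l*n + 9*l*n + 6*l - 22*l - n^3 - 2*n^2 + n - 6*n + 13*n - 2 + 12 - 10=-4*l^2 - 16*l - n^3 + n^2*(l - 2) + n*(2*l^2 + 6*l + 8)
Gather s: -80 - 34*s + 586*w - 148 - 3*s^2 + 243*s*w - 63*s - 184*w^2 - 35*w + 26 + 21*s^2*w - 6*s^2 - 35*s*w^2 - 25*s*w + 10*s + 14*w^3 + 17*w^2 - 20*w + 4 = s^2*(21*w - 9) + s*(-35*w^2 + 218*w - 87) + 14*w^3 - 167*w^2 + 531*w - 198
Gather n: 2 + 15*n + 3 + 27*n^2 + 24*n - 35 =27*n^2 + 39*n - 30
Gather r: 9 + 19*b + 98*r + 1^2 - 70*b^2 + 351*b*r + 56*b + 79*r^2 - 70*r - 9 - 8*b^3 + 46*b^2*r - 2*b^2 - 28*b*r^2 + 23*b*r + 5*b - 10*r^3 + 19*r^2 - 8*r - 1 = -8*b^3 - 72*b^2 + 80*b - 10*r^3 + r^2*(98 - 28*b) + r*(46*b^2 + 374*b + 20)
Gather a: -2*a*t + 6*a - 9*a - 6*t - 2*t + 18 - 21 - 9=a*(-2*t - 3) - 8*t - 12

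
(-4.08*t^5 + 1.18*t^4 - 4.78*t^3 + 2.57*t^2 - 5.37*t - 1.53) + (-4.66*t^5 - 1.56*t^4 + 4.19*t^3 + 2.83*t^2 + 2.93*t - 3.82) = -8.74*t^5 - 0.38*t^4 - 0.59*t^3 + 5.4*t^2 - 2.44*t - 5.35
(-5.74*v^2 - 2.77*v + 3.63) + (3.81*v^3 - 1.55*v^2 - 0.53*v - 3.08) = 3.81*v^3 - 7.29*v^2 - 3.3*v + 0.55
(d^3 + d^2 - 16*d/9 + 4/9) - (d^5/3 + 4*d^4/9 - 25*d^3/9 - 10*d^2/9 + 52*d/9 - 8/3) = -d^5/3 - 4*d^4/9 + 34*d^3/9 + 19*d^2/9 - 68*d/9 + 28/9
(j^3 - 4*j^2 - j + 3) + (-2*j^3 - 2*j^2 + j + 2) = -j^3 - 6*j^2 + 5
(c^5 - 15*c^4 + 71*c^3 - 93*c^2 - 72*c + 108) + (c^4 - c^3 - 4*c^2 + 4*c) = c^5 - 14*c^4 + 70*c^3 - 97*c^2 - 68*c + 108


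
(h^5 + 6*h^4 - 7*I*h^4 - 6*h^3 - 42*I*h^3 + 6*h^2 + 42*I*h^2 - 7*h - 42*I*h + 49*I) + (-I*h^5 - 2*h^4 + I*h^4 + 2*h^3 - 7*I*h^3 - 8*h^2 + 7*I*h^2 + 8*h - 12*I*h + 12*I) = h^5 - I*h^5 + 4*h^4 - 6*I*h^4 - 4*h^3 - 49*I*h^3 - 2*h^2 + 49*I*h^2 + h - 54*I*h + 61*I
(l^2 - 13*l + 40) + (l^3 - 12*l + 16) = l^3 + l^2 - 25*l + 56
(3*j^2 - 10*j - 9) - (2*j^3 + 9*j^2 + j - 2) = -2*j^3 - 6*j^2 - 11*j - 7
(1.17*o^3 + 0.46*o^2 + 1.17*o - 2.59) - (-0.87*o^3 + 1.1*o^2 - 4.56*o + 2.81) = 2.04*o^3 - 0.64*o^2 + 5.73*o - 5.4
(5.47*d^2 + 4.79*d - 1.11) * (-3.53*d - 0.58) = -19.3091*d^3 - 20.0813*d^2 + 1.1401*d + 0.6438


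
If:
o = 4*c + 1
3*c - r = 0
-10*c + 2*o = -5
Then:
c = 7/2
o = 15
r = 21/2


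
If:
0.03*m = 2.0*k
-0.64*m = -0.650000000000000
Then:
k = 0.02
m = 1.02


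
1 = 1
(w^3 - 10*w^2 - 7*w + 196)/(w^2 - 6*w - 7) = (w^2 - 3*w - 28)/(w + 1)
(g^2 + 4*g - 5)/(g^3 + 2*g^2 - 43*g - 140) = (g - 1)/(g^2 - 3*g - 28)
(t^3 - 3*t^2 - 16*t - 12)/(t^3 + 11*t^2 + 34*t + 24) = (t^2 - 4*t - 12)/(t^2 + 10*t + 24)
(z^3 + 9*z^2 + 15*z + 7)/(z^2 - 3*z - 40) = (z^3 + 9*z^2 + 15*z + 7)/(z^2 - 3*z - 40)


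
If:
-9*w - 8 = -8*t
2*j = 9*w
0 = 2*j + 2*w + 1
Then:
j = -9/22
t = 79/88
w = -1/11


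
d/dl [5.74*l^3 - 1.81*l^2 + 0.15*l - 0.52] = 17.22*l^2 - 3.62*l + 0.15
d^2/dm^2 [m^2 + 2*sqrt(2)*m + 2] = 2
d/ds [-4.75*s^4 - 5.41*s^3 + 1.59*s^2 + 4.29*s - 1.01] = -19.0*s^3 - 16.23*s^2 + 3.18*s + 4.29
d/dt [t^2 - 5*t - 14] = 2*t - 5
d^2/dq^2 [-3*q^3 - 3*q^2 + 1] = -18*q - 6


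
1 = 1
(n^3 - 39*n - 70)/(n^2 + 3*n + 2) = (n^2 - 2*n - 35)/(n + 1)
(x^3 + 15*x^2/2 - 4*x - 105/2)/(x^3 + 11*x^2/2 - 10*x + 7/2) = (2*x^2 + x - 15)/(2*x^2 - 3*x + 1)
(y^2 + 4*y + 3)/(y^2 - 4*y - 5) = (y + 3)/(y - 5)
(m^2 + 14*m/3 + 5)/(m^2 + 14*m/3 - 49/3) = (3*m^2 + 14*m + 15)/(3*m^2 + 14*m - 49)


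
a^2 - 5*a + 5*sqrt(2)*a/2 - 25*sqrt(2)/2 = (a - 5)*(a + 5*sqrt(2)/2)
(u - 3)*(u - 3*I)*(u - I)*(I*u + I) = I*u^4 + 4*u^3 - 2*I*u^3 - 8*u^2 - 6*I*u^2 - 12*u + 6*I*u + 9*I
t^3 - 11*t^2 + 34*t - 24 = (t - 6)*(t - 4)*(t - 1)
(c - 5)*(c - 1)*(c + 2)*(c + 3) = c^4 - c^3 - 19*c^2 - 11*c + 30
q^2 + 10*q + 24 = (q + 4)*(q + 6)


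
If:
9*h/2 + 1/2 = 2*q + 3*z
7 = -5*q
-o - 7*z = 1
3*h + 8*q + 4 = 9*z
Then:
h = -57/35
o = 42/5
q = -7/5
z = -47/35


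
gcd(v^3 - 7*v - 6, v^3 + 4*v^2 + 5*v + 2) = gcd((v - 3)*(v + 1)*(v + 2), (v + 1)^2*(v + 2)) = v^2 + 3*v + 2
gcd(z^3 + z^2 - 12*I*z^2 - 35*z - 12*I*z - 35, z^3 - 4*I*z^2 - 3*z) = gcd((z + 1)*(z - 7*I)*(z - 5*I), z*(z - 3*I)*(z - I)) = 1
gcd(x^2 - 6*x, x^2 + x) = x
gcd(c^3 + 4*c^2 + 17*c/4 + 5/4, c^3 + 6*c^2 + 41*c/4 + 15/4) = c^2 + 3*c + 5/4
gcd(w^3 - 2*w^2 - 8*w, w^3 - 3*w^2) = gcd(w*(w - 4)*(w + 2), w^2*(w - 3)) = w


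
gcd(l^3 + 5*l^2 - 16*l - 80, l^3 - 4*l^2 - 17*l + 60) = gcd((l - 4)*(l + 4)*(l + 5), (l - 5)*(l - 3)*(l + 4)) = l + 4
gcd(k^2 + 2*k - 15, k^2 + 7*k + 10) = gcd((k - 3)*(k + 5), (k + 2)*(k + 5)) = k + 5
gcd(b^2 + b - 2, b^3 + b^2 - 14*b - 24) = b + 2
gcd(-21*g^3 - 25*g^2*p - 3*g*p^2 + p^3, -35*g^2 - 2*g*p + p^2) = -7*g + p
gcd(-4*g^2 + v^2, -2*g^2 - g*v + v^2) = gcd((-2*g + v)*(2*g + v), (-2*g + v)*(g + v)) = -2*g + v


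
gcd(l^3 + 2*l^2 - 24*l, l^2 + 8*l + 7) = 1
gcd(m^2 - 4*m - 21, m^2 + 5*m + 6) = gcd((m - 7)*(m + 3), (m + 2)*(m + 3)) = m + 3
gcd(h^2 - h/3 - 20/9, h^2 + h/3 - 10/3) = h - 5/3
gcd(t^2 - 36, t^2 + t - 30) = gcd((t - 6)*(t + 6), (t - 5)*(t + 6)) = t + 6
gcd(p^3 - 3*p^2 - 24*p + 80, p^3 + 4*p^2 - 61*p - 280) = p + 5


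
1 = 1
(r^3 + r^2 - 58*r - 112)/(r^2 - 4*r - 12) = (r^2 - r - 56)/(r - 6)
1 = 1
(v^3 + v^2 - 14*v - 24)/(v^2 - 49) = (v^3 + v^2 - 14*v - 24)/(v^2 - 49)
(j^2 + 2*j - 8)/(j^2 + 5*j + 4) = (j - 2)/(j + 1)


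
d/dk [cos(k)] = -sin(k)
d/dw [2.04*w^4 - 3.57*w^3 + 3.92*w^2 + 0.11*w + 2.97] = 8.16*w^3 - 10.71*w^2 + 7.84*w + 0.11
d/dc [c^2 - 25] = 2*c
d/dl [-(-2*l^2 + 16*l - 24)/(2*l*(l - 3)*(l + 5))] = (-l^4 + 16*l^3 - 35*l^2 - 48*l + 180)/(l^2*(l^4 + 4*l^3 - 26*l^2 - 60*l + 225))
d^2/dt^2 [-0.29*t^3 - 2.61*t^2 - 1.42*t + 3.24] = -1.74*t - 5.22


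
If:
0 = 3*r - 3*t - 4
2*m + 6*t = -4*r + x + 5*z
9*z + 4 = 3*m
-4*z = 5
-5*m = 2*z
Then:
No Solution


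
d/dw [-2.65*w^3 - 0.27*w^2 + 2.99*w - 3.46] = -7.95*w^2 - 0.54*w + 2.99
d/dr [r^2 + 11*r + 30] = 2*r + 11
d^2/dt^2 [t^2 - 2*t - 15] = 2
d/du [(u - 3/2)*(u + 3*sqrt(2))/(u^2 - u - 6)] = (-6*sqrt(2)*u^2 + u^2 - 24*u + 18*sqrt(2)*u - 45*sqrt(2) + 18)/(2*(u^4 - 2*u^3 - 11*u^2 + 12*u + 36))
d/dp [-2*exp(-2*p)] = 4*exp(-2*p)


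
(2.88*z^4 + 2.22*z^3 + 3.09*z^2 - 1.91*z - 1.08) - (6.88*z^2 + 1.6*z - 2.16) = 2.88*z^4 + 2.22*z^3 - 3.79*z^2 - 3.51*z + 1.08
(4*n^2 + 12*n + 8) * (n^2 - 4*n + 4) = 4*n^4 - 4*n^3 - 24*n^2 + 16*n + 32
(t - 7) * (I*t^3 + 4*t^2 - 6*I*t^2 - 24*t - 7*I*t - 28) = I*t^4 + 4*t^3 - 13*I*t^3 - 52*t^2 + 35*I*t^2 + 140*t + 49*I*t + 196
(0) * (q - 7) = 0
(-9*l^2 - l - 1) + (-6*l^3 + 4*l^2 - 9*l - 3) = -6*l^3 - 5*l^2 - 10*l - 4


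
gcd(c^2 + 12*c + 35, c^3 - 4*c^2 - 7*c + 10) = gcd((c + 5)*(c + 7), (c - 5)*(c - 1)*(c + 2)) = 1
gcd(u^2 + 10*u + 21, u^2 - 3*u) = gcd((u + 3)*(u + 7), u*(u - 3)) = 1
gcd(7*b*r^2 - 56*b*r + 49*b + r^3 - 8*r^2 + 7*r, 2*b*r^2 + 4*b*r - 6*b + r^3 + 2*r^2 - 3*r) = r - 1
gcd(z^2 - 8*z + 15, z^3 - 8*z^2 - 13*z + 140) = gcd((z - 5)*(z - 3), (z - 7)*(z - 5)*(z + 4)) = z - 5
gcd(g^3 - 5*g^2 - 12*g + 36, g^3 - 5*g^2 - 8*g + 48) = g + 3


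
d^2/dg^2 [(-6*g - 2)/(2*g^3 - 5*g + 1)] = 4*(-(3*g + 1)*(6*g^2 - 5)^2 + 3*(6*g^2 + 2*g*(3*g + 1) - 5)*(2*g^3 - 5*g + 1))/(2*g^3 - 5*g + 1)^3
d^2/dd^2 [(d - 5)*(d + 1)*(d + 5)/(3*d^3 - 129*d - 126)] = 2*(d^3 + 51*d^2 + 75*d + 689)/(3*(d^6 - 3*d^5 - 123*d^4 + 251*d^3 + 5166*d^2 - 5292*d - 74088))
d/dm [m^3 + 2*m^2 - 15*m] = 3*m^2 + 4*m - 15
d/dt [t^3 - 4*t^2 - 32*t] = 3*t^2 - 8*t - 32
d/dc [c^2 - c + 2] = 2*c - 1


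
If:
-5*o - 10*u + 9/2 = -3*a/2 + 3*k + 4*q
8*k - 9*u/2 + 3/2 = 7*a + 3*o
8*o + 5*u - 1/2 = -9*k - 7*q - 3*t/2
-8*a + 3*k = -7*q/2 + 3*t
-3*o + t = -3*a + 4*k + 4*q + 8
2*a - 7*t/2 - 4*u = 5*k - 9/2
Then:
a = 207768/19769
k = 128775/39538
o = -445112/19769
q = 371745/19769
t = -55958/19769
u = 94603/19769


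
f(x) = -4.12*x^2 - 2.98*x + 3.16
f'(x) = -8.24*x - 2.98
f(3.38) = -53.98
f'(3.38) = -30.83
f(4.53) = -94.89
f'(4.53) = -40.31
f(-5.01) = -85.32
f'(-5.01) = 38.30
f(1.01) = -4.05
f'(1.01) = -11.30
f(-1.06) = 1.69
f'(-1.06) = 5.75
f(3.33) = -52.45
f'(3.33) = -30.42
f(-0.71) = 3.20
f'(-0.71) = 2.87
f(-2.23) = -10.68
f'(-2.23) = 15.40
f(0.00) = 3.16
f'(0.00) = -2.98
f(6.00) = -163.04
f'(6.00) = -52.42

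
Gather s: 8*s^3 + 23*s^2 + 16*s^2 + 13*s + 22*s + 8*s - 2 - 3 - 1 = 8*s^3 + 39*s^2 + 43*s - 6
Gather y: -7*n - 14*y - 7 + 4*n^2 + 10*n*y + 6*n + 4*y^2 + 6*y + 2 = 4*n^2 - n + 4*y^2 + y*(10*n - 8) - 5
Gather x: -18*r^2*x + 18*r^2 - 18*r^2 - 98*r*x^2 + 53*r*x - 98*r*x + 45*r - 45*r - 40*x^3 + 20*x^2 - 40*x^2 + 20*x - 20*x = -40*x^3 + x^2*(-98*r - 20) + x*(-18*r^2 - 45*r)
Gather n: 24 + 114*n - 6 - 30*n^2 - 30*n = -30*n^2 + 84*n + 18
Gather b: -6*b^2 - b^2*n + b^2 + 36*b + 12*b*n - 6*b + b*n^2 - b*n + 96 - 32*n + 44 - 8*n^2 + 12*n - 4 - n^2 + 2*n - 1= b^2*(-n - 5) + b*(n^2 + 11*n + 30) - 9*n^2 - 18*n + 135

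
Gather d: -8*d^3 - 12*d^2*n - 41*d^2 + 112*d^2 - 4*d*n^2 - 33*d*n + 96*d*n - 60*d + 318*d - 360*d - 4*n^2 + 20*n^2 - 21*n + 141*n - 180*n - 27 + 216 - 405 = -8*d^3 + d^2*(71 - 12*n) + d*(-4*n^2 + 63*n - 102) + 16*n^2 - 60*n - 216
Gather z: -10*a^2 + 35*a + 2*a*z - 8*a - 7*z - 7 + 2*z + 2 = -10*a^2 + 27*a + z*(2*a - 5) - 5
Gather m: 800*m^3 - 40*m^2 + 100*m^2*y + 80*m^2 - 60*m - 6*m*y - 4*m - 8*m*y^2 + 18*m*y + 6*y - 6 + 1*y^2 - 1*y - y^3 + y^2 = 800*m^3 + m^2*(100*y + 40) + m*(-8*y^2 + 12*y - 64) - y^3 + 2*y^2 + 5*y - 6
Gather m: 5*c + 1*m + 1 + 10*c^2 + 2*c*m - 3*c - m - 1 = 10*c^2 + 2*c*m + 2*c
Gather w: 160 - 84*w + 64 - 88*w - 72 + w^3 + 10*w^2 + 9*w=w^3 + 10*w^2 - 163*w + 152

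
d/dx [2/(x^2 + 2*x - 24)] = 4*(-x - 1)/(x^2 + 2*x - 24)^2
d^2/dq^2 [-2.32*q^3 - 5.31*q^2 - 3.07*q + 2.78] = -13.92*q - 10.62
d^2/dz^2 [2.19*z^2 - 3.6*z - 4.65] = 4.38000000000000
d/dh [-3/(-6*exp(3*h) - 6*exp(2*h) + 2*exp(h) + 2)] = 3*(-9*exp(2*h) - 6*exp(h) + 1)*exp(h)/(2*(3*exp(3*h) + 3*exp(2*h) - exp(h) - 1)^2)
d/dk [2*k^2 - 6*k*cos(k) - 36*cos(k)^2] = 6*k*sin(k) + 4*k + 36*sin(2*k) - 6*cos(k)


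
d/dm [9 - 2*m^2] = -4*m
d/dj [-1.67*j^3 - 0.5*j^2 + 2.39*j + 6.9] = -5.01*j^2 - 1.0*j + 2.39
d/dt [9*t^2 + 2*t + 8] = 18*t + 2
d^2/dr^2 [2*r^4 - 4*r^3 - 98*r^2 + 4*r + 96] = 24*r^2 - 24*r - 196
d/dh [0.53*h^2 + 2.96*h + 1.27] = 1.06*h + 2.96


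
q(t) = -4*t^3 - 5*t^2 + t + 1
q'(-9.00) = -881.00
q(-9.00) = 2503.00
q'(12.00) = -1847.00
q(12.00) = -7619.00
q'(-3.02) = -78.24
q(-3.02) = 62.55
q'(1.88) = -60.21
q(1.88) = -41.37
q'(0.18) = -1.19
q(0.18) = 0.99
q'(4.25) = -258.25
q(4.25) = -392.12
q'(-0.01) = 1.10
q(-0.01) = 0.99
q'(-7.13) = -537.74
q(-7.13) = 1189.55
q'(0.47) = -6.35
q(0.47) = -0.05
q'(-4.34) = -181.63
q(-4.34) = 229.47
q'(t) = -12*t^2 - 10*t + 1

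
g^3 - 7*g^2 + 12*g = g*(g - 4)*(g - 3)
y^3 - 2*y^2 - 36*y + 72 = (y - 6)*(y - 2)*(y + 6)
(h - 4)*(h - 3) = h^2 - 7*h + 12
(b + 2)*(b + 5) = b^2 + 7*b + 10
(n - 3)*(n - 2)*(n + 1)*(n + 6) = n^4 + 2*n^3 - 23*n^2 + 12*n + 36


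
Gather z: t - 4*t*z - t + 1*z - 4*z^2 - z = -4*t*z - 4*z^2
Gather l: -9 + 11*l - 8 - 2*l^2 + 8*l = -2*l^2 + 19*l - 17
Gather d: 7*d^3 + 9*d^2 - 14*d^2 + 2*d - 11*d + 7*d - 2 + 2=7*d^3 - 5*d^2 - 2*d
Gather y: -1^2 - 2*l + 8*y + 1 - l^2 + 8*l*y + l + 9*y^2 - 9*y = -l^2 - l + 9*y^2 + y*(8*l - 1)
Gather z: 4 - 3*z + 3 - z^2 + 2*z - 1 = -z^2 - z + 6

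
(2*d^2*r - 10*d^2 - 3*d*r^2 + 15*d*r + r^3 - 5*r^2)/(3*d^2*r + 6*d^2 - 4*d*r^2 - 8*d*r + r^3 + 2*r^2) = (-2*d*r + 10*d + r^2 - 5*r)/(-3*d*r - 6*d + r^2 + 2*r)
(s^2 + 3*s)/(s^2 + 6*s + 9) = s/(s + 3)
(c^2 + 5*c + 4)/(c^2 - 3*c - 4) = (c + 4)/(c - 4)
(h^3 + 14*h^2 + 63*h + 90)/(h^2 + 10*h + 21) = (h^2 + 11*h + 30)/(h + 7)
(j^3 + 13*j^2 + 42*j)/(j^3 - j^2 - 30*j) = (j^2 + 13*j + 42)/(j^2 - j - 30)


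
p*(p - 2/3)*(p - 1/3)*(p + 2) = p^4 + p^3 - 16*p^2/9 + 4*p/9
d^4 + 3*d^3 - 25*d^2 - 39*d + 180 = (d - 3)^2*(d + 4)*(d + 5)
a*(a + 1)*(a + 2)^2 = a^4 + 5*a^3 + 8*a^2 + 4*a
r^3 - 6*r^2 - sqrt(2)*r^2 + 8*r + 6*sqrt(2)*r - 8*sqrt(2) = (r - 4)*(r - 2)*(r - sqrt(2))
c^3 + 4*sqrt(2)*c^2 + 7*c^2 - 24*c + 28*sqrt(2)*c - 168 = (c + 7)*(c - 2*sqrt(2))*(c + 6*sqrt(2))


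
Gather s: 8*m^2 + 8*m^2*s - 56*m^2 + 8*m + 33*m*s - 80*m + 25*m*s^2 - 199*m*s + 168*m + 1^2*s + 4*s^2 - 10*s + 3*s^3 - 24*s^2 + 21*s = -48*m^2 + 96*m + 3*s^3 + s^2*(25*m - 20) + s*(8*m^2 - 166*m + 12)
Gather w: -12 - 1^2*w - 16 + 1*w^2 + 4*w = w^2 + 3*w - 28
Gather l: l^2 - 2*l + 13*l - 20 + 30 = l^2 + 11*l + 10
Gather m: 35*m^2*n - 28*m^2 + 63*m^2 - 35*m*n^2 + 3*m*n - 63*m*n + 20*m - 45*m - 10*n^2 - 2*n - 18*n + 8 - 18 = m^2*(35*n + 35) + m*(-35*n^2 - 60*n - 25) - 10*n^2 - 20*n - 10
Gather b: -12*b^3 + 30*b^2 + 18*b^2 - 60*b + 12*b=-12*b^3 + 48*b^2 - 48*b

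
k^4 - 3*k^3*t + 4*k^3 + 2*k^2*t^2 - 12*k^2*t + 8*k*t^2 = k*(k + 4)*(k - 2*t)*(k - t)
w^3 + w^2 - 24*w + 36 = (w - 3)*(w - 2)*(w + 6)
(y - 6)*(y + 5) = y^2 - y - 30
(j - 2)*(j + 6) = j^2 + 4*j - 12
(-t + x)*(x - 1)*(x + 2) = -t*x^2 - t*x + 2*t + x^3 + x^2 - 2*x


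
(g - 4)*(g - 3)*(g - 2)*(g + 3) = g^4 - 6*g^3 - g^2 + 54*g - 72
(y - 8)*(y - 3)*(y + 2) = y^3 - 9*y^2 + 2*y + 48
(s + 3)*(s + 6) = s^2 + 9*s + 18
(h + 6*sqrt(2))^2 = h^2 + 12*sqrt(2)*h + 72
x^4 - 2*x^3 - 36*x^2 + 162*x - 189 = (x - 3)^3*(x + 7)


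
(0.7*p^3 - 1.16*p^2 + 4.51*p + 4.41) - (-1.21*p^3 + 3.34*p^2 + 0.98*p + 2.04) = 1.91*p^3 - 4.5*p^2 + 3.53*p + 2.37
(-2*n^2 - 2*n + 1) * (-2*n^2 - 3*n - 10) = 4*n^4 + 10*n^3 + 24*n^2 + 17*n - 10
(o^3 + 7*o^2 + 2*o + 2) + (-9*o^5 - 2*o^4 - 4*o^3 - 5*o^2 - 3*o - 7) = -9*o^5 - 2*o^4 - 3*o^3 + 2*o^2 - o - 5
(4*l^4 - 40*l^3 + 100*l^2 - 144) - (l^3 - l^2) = 4*l^4 - 41*l^3 + 101*l^2 - 144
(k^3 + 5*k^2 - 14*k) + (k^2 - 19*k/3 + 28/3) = k^3 + 6*k^2 - 61*k/3 + 28/3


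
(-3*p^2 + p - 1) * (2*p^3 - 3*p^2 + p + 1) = -6*p^5 + 11*p^4 - 8*p^3 + p^2 - 1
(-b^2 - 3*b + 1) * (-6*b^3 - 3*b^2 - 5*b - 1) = 6*b^5 + 21*b^4 + 8*b^3 + 13*b^2 - 2*b - 1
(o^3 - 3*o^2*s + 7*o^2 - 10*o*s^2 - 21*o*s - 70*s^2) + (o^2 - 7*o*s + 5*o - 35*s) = o^3 - 3*o^2*s + 8*o^2 - 10*o*s^2 - 28*o*s + 5*o - 70*s^2 - 35*s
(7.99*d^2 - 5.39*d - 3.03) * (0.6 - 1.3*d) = -10.387*d^3 + 11.801*d^2 + 0.705000000000001*d - 1.818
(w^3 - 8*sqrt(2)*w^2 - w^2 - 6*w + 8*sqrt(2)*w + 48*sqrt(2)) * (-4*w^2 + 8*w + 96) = -4*w^5 + 12*w^4 + 32*sqrt(2)*w^4 - 96*sqrt(2)*w^3 + 112*w^3 - 896*sqrt(2)*w^2 - 144*w^2 - 576*w + 1152*sqrt(2)*w + 4608*sqrt(2)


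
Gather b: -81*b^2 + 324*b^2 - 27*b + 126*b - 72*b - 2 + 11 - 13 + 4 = 243*b^2 + 27*b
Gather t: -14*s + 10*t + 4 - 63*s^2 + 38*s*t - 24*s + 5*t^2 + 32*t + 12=-63*s^2 - 38*s + 5*t^2 + t*(38*s + 42) + 16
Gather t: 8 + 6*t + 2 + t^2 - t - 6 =t^2 + 5*t + 4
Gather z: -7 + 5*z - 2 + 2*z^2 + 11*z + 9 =2*z^2 + 16*z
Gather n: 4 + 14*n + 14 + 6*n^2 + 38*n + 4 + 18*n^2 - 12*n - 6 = 24*n^2 + 40*n + 16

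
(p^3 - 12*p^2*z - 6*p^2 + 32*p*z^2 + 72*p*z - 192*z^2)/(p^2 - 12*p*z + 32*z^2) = p - 6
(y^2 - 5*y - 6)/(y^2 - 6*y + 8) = (y^2 - 5*y - 6)/(y^2 - 6*y + 8)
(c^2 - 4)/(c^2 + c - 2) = (c - 2)/(c - 1)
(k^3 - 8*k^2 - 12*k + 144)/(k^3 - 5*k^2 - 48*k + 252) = (k + 4)/(k + 7)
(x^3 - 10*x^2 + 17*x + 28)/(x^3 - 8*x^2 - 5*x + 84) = (x + 1)/(x + 3)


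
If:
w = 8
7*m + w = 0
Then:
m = -8/7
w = 8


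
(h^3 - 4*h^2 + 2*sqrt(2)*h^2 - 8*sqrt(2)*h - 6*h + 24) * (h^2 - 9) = h^5 - 4*h^4 + 2*sqrt(2)*h^4 - 15*h^3 - 8*sqrt(2)*h^3 - 18*sqrt(2)*h^2 + 60*h^2 + 54*h + 72*sqrt(2)*h - 216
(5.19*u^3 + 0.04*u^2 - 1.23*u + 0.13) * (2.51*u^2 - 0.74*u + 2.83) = 13.0269*u^5 - 3.7402*u^4 + 11.5708*u^3 + 1.3497*u^2 - 3.5771*u + 0.3679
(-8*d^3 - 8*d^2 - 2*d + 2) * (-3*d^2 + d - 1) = 24*d^5 + 16*d^4 + 6*d^3 + 4*d - 2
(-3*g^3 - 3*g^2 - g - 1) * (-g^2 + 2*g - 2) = 3*g^5 - 3*g^4 + g^3 + 5*g^2 + 2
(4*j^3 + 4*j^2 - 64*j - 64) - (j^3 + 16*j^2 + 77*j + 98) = 3*j^3 - 12*j^2 - 141*j - 162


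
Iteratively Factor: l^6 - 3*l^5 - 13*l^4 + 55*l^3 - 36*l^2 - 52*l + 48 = (l - 1)*(l^5 - 2*l^4 - 15*l^3 + 40*l^2 + 4*l - 48) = (l - 1)*(l + 4)*(l^4 - 6*l^3 + 9*l^2 + 4*l - 12) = (l - 2)*(l - 1)*(l + 4)*(l^3 - 4*l^2 + l + 6) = (l - 3)*(l - 2)*(l - 1)*(l + 4)*(l^2 - l - 2) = (l - 3)*(l - 2)*(l - 1)*(l + 1)*(l + 4)*(l - 2)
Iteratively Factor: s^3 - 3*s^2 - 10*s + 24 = (s + 3)*(s^2 - 6*s + 8) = (s - 4)*(s + 3)*(s - 2)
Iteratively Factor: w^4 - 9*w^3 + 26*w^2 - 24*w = (w - 3)*(w^3 - 6*w^2 + 8*w) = w*(w - 3)*(w^2 - 6*w + 8) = w*(w - 3)*(w - 2)*(w - 4)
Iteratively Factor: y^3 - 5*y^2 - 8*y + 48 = (y - 4)*(y^2 - y - 12) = (y - 4)^2*(y + 3)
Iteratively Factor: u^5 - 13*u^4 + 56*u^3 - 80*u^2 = (u - 4)*(u^4 - 9*u^3 + 20*u^2) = (u - 5)*(u - 4)*(u^3 - 4*u^2) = (u - 5)*(u - 4)^2*(u^2) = u*(u - 5)*(u - 4)^2*(u)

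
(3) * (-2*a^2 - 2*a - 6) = -6*a^2 - 6*a - 18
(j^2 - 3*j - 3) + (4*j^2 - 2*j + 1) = 5*j^2 - 5*j - 2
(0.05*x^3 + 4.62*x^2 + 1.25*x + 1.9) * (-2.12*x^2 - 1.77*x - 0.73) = -0.106*x^5 - 9.8829*x^4 - 10.8639*x^3 - 9.6131*x^2 - 4.2755*x - 1.387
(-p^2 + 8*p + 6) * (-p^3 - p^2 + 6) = p^5 - 7*p^4 - 14*p^3 - 12*p^2 + 48*p + 36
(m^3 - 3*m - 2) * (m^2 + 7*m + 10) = m^5 + 7*m^4 + 7*m^3 - 23*m^2 - 44*m - 20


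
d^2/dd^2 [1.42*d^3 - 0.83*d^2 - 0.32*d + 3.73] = 8.52*d - 1.66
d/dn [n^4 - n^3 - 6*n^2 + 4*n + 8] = 4*n^3 - 3*n^2 - 12*n + 4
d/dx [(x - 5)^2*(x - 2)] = 3*(x - 5)*(x - 3)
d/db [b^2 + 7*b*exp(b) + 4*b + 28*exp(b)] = 7*b*exp(b) + 2*b + 35*exp(b) + 4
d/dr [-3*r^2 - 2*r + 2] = -6*r - 2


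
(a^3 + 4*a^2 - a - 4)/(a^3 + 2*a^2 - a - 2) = (a + 4)/(a + 2)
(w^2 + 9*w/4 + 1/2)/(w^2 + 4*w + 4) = (w + 1/4)/(w + 2)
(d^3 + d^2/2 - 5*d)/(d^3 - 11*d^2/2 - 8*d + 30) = d/(d - 6)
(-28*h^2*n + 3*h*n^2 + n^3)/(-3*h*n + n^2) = (28*h^2 - 3*h*n - n^2)/(3*h - n)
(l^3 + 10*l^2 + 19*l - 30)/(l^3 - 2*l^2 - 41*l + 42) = (l + 5)/(l - 7)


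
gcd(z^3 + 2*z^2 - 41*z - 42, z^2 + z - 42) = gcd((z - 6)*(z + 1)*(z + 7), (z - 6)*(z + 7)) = z^2 + z - 42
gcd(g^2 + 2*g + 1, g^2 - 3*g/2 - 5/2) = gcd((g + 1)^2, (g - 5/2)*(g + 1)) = g + 1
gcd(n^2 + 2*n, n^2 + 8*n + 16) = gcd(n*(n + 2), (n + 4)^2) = 1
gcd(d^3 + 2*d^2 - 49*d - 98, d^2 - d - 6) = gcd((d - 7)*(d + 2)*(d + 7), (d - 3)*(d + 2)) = d + 2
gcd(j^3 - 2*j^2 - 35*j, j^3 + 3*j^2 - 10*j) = j^2 + 5*j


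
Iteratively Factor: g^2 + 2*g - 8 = (g - 2)*(g + 4)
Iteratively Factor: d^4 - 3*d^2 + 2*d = (d + 2)*(d^3 - 2*d^2 + d) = (d - 1)*(d + 2)*(d^2 - d) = (d - 1)^2*(d + 2)*(d)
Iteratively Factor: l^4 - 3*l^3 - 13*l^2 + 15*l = (l)*(l^3 - 3*l^2 - 13*l + 15) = l*(l - 1)*(l^2 - 2*l - 15) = l*(l - 1)*(l + 3)*(l - 5)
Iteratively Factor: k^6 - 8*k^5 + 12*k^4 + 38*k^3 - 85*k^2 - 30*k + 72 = (k - 4)*(k^5 - 4*k^4 - 4*k^3 + 22*k^2 + 3*k - 18) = (k - 4)*(k + 1)*(k^4 - 5*k^3 + k^2 + 21*k - 18) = (k - 4)*(k + 1)*(k + 2)*(k^3 - 7*k^2 + 15*k - 9) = (k - 4)*(k - 3)*(k + 1)*(k + 2)*(k^2 - 4*k + 3) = (k - 4)*(k - 3)*(k - 1)*(k + 1)*(k + 2)*(k - 3)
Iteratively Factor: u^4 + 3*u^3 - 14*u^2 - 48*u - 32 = (u + 2)*(u^3 + u^2 - 16*u - 16) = (u - 4)*(u + 2)*(u^2 + 5*u + 4) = (u - 4)*(u + 2)*(u + 4)*(u + 1)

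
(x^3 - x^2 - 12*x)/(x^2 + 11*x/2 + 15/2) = 2*x*(x - 4)/(2*x + 5)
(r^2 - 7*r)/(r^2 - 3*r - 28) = r/(r + 4)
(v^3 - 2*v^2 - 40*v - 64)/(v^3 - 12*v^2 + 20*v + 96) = (v + 4)/(v - 6)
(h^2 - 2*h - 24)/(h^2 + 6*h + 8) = (h - 6)/(h + 2)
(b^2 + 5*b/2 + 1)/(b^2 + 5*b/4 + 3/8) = 4*(b + 2)/(4*b + 3)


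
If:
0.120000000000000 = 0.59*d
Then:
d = 0.20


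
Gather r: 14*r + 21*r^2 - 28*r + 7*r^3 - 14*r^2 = 7*r^3 + 7*r^2 - 14*r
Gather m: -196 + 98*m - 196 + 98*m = 196*m - 392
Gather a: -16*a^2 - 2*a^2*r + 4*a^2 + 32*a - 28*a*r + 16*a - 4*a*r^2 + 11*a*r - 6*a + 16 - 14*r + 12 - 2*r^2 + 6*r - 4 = a^2*(-2*r - 12) + a*(-4*r^2 - 17*r + 42) - 2*r^2 - 8*r + 24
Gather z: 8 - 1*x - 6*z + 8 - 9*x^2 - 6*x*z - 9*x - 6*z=-9*x^2 - 10*x + z*(-6*x - 12) + 16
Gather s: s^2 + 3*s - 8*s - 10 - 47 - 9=s^2 - 5*s - 66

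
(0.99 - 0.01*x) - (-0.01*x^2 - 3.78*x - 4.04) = 0.01*x^2 + 3.77*x + 5.03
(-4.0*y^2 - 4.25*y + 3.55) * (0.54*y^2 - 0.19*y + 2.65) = -2.16*y^4 - 1.535*y^3 - 7.8755*y^2 - 11.937*y + 9.4075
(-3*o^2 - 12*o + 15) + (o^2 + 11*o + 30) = -2*o^2 - o + 45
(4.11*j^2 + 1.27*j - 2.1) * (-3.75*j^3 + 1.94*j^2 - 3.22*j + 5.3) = -15.4125*j^5 + 3.2109*j^4 - 2.8954*j^3 + 13.6196*j^2 + 13.493*j - 11.13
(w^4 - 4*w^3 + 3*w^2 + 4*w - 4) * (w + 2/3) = w^5 - 10*w^4/3 + w^3/3 + 6*w^2 - 4*w/3 - 8/3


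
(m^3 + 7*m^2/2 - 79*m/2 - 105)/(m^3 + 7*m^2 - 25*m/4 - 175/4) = 2*(m - 6)/(2*m - 5)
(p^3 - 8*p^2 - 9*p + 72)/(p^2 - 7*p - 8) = (p^2 - 9)/(p + 1)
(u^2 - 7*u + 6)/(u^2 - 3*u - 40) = (-u^2 + 7*u - 6)/(-u^2 + 3*u + 40)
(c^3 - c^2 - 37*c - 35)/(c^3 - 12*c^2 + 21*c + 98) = (c^2 + 6*c + 5)/(c^2 - 5*c - 14)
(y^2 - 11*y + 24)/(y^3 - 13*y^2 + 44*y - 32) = (y - 3)/(y^2 - 5*y + 4)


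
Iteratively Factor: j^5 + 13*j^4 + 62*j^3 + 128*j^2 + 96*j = (j + 4)*(j^4 + 9*j^3 + 26*j^2 + 24*j) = (j + 2)*(j + 4)*(j^3 + 7*j^2 + 12*j) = j*(j + 2)*(j + 4)*(j^2 + 7*j + 12) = j*(j + 2)*(j + 4)^2*(j + 3)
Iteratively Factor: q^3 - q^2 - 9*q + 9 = (q + 3)*(q^2 - 4*q + 3) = (q - 1)*(q + 3)*(q - 3)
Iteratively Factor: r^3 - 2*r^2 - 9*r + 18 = (r - 3)*(r^2 + r - 6) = (r - 3)*(r - 2)*(r + 3)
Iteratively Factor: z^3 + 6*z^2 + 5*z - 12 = (z + 4)*(z^2 + 2*z - 3) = (z - 1)*(z + 4)*(z + 3)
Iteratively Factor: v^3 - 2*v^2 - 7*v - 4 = (v + 1)*(v^2 - 3*v - 4) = (v + 1)^2*(v - 4)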